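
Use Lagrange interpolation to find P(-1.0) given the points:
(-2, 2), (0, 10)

Lagrange interpolation formula:
P(x) = Σ yᵢ × Lᵢ(x)
where Lᵢ(x) = Π_{j≠i} (x - xⱼ)/(xᵢ - xⱼ)

L_0(-1.0) = (-1.0 - 0)/(-2 - 0) = 0.500000
L_1(-1.0) = (-1.0 - (-2))/(0 - (-2)) = 0.500000

P(-1.0) = 2×L_0(-1.0) + 10×L_1(-1.0)
P(-1.0) = 6.000000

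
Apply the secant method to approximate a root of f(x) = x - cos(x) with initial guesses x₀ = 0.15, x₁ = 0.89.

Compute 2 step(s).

f(x) = x - cos(x)
x₀ = 0.15, x₁ = 0.89

Secant formula: x_{n+1} = x_n - f(x_n)(x_n - x_{n-1})/(f(x_n) - f(x_{n-1}))

Iteration 1:
  f(0.150000) = -0.838771
  f(0.890000) = 0.260588
  x_2 = 0.890000 - 0.260588×(0.890000 - 0.150000)/(0.260588 - (-0.838771))
       = 0.714593
Iteration 2:
  f(0.890000) = 0.260588
  f(0.714593) = -0.040767
  x_3 = 0.714593 - (-0.040767)×(0.714593 - 0.890000)/(-0.040767 - 0.260588)
       = 0.738322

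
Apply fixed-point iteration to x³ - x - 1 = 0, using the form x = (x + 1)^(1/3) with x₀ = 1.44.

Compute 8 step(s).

Equation: x³ - x - 1 = 0
Fixed-point form: x = (x + 1)^(1/3)
x₀ = 1.44

x_1 = g(1.440000) = 1.346263
x_2 = g(1.346263) = 1.328798
x_3 = g(1.328798) = 1.325492
x_4 = g(1.325492) = 1.324865
x_5 = g(1.324865) = 1.324746
x_6 = g(1.324746) = 1.324723
x_7 = g(1.324723) = 1.324719
x_8 = g(1.324719) = 1.324718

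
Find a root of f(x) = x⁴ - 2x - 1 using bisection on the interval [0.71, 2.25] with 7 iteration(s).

f(x) = x⁴ - 2x - 1
Initial interval: [0.71, 2.25]

Iteration 1:
  c_1 = (0.710000 + 2.250000)/2 = 1.480000
  f(c_1) = f(1.480000) = 0.837852
  f(a) × f(c) < 0, new interval: [0.710000, 1.480000]
Iteration 2:
  c_2 = (0.710000 + 1.480000)/2 = 1.095000
  f(c_2) = f(1.095000) = -1.752339
  f(a) × f(c) ≥ 0, new interval: [1.095000, 1.480000]
Iteration 3:
  c_3 = (1.095000 + 1.480000)/2 = 1.287500
  f(c_3) = f(1.287500) = -0.827176
  f(a) × f(c) ≥ 0, new interval: [1.287500, 1.480000]
Iteration 4:
  c_4 = (1.287500 + 1.480000)/2 = 1.383750
  f(c_4) = f(1.383750) = -0.101179
  f(a) × f(c) ≥ 0, new interval: [1.383750, 1.480000]
Iteration 5:
  c_5 = (1.383750 + 1.480000)/2 = 1.431875
  f(c_5) = f(1.431875) = 0.339841
  f(a) × f(c) < 0, new interval: [1.383750, 1.431875]
Iteration 6:
  c_6 = (1.383750 + 1.431875)/2 = 1.407812
  f(c_6) = f(1.407812) = 0.112445
  f(a) × f(c) < 0, new interval: [1.383750, 1.407812]
Iteration 7:
  c_7 = (1.383750 + 1.407812)/2 = 1.395781
  f(c_7) = f(1.395781) = 0.003941
  f(a) × f(c) < 0, new interval: [1.383750, 1.395781]

After 7 iteration(s), the approximation is c_7 = 1.395781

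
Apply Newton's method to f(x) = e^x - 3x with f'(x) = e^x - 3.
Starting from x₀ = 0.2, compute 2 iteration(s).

f(x) = e^x - 3x
f'(x) = e^x - 3
x₀ = 0.2

Newton-Raphson formula: x_{n+1} = x_n - f(x_n)/f'(x_n)

Iteration 1:
  f(0.200000) = 0.621403
  f'(0.200000) = -1.778597
  x_1 = 0.200000 - 0.621403/(-1.778597) = 0.549378
Iteration 2:
  f(0.549378) = 0.084041
  f'(0.549378) = -1.267825
  x_2 = 0.549378 - 0.084041/(-1.267825) = 0.615666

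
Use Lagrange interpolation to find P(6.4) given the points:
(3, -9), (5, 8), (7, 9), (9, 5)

Lagrange interpolation formula:
P(x) = Σ yᵢ × Lᵢ(x)
where Lᵢ(x) = Π_{j≠i} (x - xⱼ)/(xᵢ - xⱼ)

L_0(6.4) = (6.4 - 5)/(3 - 5) × (6.4 - 7)/(3 - 7) × (6.4 - 9)/(3 - 9) = -0.045500
L_1(6.4) = (6.4 - 3)/(5 - 3) × (6.4 - 7)/(5 - 7) × (6.4 - 9)/(5 - 9) = 0.331500
L_2(6.4) = (6.4 - 3)/(7 - 3) × (6.4 - 5)/(7 - 5) × (6.4 - 9)/(7 - 9) = 0.773500
L_3(6.4) = (6.4 - 3)/(9 - 3) × (6.4 - 5)/(9 - 5) × (6.4 - 7)/(9 - 7) = -0.059500

P(6.4) = (-9)×L_0(6.4) + 8×L_1(6.4) + 9×L_2(6.4) + 5×L_3(6.4)
P(6.4) = 9.725500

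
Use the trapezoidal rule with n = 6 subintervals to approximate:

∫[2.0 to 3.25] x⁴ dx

f(x) = x⁴
a = 2.0, b = 3.25, n = 6
h = (b - a)/n = 0.208333

Trapezoidal rule: (h/2)[f(x₀) + 2f(x₁) + 2f(x₂) + ... + f(xₙ)]

x_0 = 2.0000, f(x_0) = 16.000000, coefficient = 1
x_1 = 2.2083, f(x_1) = 23.782555, coefficient = 2
x_2 = 2.4167, f(x_2) = 34.108845, coefficient = 2
x_3 = 2.6250, f(x_3) = 47.480713, coefficient = 2
x_4 = 2.8333, f(x_4) = 64.445216, coefficient = 2
x_5 = 3.0417, f(x_5) = 85.594621, coefficient = 2
x_6 = 3.2500, f(x_6) = 111.566406, coefficient = 1

I ≈ (0.208333/2) × 638.390306 = 66.498990
Exact value: 66.118164
Error: 0.380826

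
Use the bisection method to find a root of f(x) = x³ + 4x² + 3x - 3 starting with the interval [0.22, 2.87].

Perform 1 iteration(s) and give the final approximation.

f(x) = x³ + 4x² + 3x - 3
Initial interval: [0.22, 2.87]

Iteration 1:
  c_1 = (0.220000 + 2.870000)/2 = 1.545000
  f(c_1) = f(1.545000) = 14.871054
  f(a) × f(c) < 0, new interval: [0.220000, 1.545000]

After 1 iteration(s), the approximation is c_1 = 1.545000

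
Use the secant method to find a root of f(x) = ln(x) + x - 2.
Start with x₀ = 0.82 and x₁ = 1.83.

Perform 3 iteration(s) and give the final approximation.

f(x) = ln(x) + x - 2
x₀ = 0.82, x₁ = 1.83

Secant formula: x_{n+1} = x_n - f(x_n)(x_n - x_{n-1})/(f(x_n) - f(x_{n-1}))

Iteration 1:
  f(0.820000) = -1.378451
  f(1.830000) = 0.434316
  x_2 = 1.830000 - 0.434316×(1.830000 - 0.820000)/(0.434316 - (-1.378451))
       = 1.588017
Iteration 2:
  f(1.830000) = 0.434316
  f(1.588017) = 0.050503
  x_3 = 1.588017 - 0.050503×(1.588017 - 1.830000)/(0.050503 - 0.434316)
       = 1.556176
Iteration 3:
  f(1.588017) = 0.050503
  f(1.556176) = -0.001592
  x_4 = 1.556176 - (-0.001592)×(1.556176 - 1.588017)/(-0.001592 - 0.050503)
       = 1.557149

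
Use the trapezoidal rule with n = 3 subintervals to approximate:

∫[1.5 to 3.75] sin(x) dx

f(x) = sin(x)
a = 1.5, b = 3.75, n = 3
h = (b - a)/n = 0.750000

Trapezoidal rule: (h/2)[f(x₀) + 2f(x₁) + 2f(x₂) + ... + f(xₙ)]

x_0 = 1.5000, f(x_0) = 0.997495, coefficient = 1
x_1 = 2.2500, f(x_1) = 0.778073, coefficient = 2
x_2 = 3.0000, f(x_2) = 0.141120, coefficient = 2
x_3 = 3.7500, f(x_3) = -0.571561, coefficient = 1

I ≈ (0.750000/2) × 2.264320 = 0.849120
Exact value: 0.891297
Error: 0.042177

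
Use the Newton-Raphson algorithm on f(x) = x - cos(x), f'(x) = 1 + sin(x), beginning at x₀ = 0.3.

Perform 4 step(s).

f(x) = x - cos(x)
f'(x) = 1 + sin(x)
x₀ = 0.3

Newton-Raphson formula: x_{n+1} = x_n - f(x_n)/f'(x_n)

Iteration 1:
  f(0.300000) = -0.655336
  f'(0.300000) = 1.295520
  x_1 = 0.300000 - (-0.655336)/1.295520 = 0.805848
Iteration 2:
  f(0.805848) = 0.113349
  f'(0.805848) = 1.721418
  x_2 = 0.805848 - 0.113349/1.721418 = 0.740002
Iteration 3:
  f(0.740002) = 0.001535
  f'(0.740002) = 1.674289
  x_3 = 0.740002 - 0.001535/1.674289 = 0.739085
Iteration 4:
  f(0.739085) = 0.000000
  f'(0.739085) = 1.673612
  x_4 = 0.739085 - 0.000000/1.673612 = 0.739085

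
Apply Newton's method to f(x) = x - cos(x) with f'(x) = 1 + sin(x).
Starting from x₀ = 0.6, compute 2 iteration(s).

f(x) = x - cos(x)
f'(x) = 1 + sin(x)
x₀ = 0.6

Newton-Raphson formula: x_{n+1} = x_n - f(x_n)/f'(x_n)

Iteration 1:
  f(0.600000) = -0.225336
  f'(0.600000) = 1.564642
  x_1 = 0.600000 - (-0.225336)/1.564642 = 0.744017
Iteration 2:
  f(0.744017) = 0.008264
  f'(0.744017) = 1.677249
  x_2 = 0.744017 - 0.008264/1.677249 = 0.739090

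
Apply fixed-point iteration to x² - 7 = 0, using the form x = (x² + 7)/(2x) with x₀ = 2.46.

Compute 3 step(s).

Equation: x² - 7 = 0
Fixed-point form: x = (x² + 7)/(2x)
x₀ = 2.46

x_1 = g(2.460000) = 2.652764
x_2 = g(2.652764) = 2.645761
x_3 = g(2.645761) = 2.645751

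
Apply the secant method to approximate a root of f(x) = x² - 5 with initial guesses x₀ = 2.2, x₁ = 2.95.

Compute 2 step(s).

f(x) = x² - 5
x₀ = 2.2, x₁ = 2.95

Secant formula: x_{n+1} = x_n - f(x_n)(x_n - x_{n-1})/(f(x_n) - f(x_{n-1}))

Iteration 1:
  f(2.200000) = -0.160000
  f(2.950000) = 3.702500
  x_2 = 2.950000 - 3.702500×(2.950000 - 2.200000)/(3.702500 - (-0.160000))
       = 2.231068
Iteration 2:
  f(2.950000) = 3.702500
  f(2.231068) = -0.022336
  x_3 = 2.231068 - (-0.022336)×(2.231068 - 2.950000)/(-0.022336 - 3.702500)
       = 2.235379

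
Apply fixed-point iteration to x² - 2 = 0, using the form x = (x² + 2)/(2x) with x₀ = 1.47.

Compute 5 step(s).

Equation: x² - 2 = 0
Fixed-point form: x = (x² + 2)/(2x)
x₀ = 1.47

x_1 = g(1.470000) = 1.415272
x_2 = g(1.415272) = 1.414214
x_3 = g(1.414214) = 1.414214
x_4 = g(1.414214) = 1.414214
x_5 = g(1.414214) = 1.414214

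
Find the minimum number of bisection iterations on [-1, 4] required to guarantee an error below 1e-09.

We need (b-a)/2^n ≤ 1e-09
(4 - (-1))/2^n ≤ 1e-09
5/2^n ≤ 1e-09
2^n ≥ 5000000000
n ≥ log₂(5000000000) = 32.22
n ≥ 33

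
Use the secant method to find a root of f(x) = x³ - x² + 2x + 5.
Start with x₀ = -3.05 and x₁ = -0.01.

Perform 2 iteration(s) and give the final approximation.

f(x) = x³ - x² + 2x + 5
x₀ = -3.05, x₁ = -0.01

Secant formula: x_{n+1} = x_n - f(x_n)(x_n - x_{n-1})/(f(x_n) - f(x_{n-1}))

Iteration 1:
  f(-3.050000) = -38.775125
  f(-0.010000) = 4.979899
  x_2 = -0.010000 - 4.979899×(-0.010000 - (-3.050000))/(4.979899 - (-38.775125))
       = -0.355992
Iteration 2:
  f(-0.010000) = 4.979899
  f(-0.355992) = 4.116170
  x_3 = -0.355992 - 4.116170×(-0.355992 - (-0.010000))/(4.116170 - 4.979899)
       = -2.004846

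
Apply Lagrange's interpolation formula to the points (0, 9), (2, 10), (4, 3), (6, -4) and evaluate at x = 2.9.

Lagrange interpolation formula:
P(x) = Σ yᵢ × Lᵢ(x)
where Lᵢ(x) = Π_{j≠i} (x - xⱼ)/(xᵢ - xⱼ)

L_0(2.9) = (2.9 - 2)/(0 - 2) × (2.9 - 4)/(0 - 4) × (2.9 - 6)/(0 - 6) = -0.063938
L_1(2.9) = (2.9 - 0)/(2 - 0) × (2.9 - 4)/(2 - 4) × (2.9 - 6)/(2 - 6) = 0.618062
L_2(2.9) = (2.9 - 0)/(4 - 0) × (2.9 - 2)/(4 - 2) × (2.9 - 6)/(4 - 6) = 0.505687
L_3(2.9) = (2.9 - 0)/(6 - 0) × (2.9 - 2)/(6 - 2) × (2.9 - 4)/(6 - 4) = -0.059812

P(2.9) = 9×L_0(2.9) + 10×L_1(2.9) + 3×L_2(2.9) + (-4)×L_3(2.9)
P(2.9) = 7.361500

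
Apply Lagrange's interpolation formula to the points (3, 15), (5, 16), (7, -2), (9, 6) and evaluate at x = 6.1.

Lagrange interpolation formula:
P(x) = Σ yᵢ × Lᵢ(x)
where Lᵢ(x) = Π_{j≠i} (x - xⱼ)/(xᵢ - xⱼ)

L_0(6.1) = (6.1 - 5)/(3 - 5) × (6.1 - 7)/(3 - 7) × (6.1 - 9)/(3 - 9) = -0.059813
L_1(6.1) = (6.1 - 3)/(5 - 3) × (6.1 - 7)/(5 - 7) × (6.1 - 9)/(5 - 9) = 0.505688
L_2(6.1) = (6.1 - 3)/(7 - 3) × (6.1 - 5)/(7 - 5) × (6.1 - 9)/(7 - 9) = 0.618062
L_3(6.1) = (6.1 - 3)/(9 - 3) × (6.1 - 5)/(9 - 5) × (6.1 - 7)/(9 - 7) = -0.063938

P(6.1) = 15×L_0(6.1) + 16×L_1(6.1) + (-2)×L_2(6.1) + 6×L_3(6.1)
P(6.1) = 5.574063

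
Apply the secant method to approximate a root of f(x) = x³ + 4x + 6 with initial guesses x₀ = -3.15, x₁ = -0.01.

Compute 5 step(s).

f(x) = x³ + 4x + 6
x₀ = -3.15, x₁ = -0.01

Secant formula: x_{n+1} = x_n - f(x_n)(x_n - x_{n-1})/(f(x_n) - f(x_{n-1}))

Iteration 1:
  f(-3.150000) = -37.855875
  f(-0.010000) = 5.959999
  x_2 = -0.010000 - 5.959999×(-0.010000 - (-3.150000))/(5.959999 - (-37.855875))
       = -0.437115
Iteration 2:
  f(-0.010000) = 5.959999
  f(-0.437115) = 4.168023
  x_3 = -0.437115 - 4.168023×(-0.437115 - (-0.010000))/(4.168023 - 5.959999)
       = -1.430556
Iteration 3:
  f(-0.437115) = 4.168023
  f(-1.430556) = -2.649841
  x_4 = -1.430556 - (-2.649841)×(-1.430556 - (-0.437115))/(-2.649841 - 4.168023)
       = -1.044443
Iteration 4:
  f(-1.430556) = -2.649841
  f(-1.044443) = 0.682882
  x_5 = -1.044443 - 0.682882×(-1.044443 - (-1.430556))/(0.682882 - (-2.649841))
       = -1.123559
Iteration 5:
  f(-1.044443) = 0.682882
  f(-1.123559) = 0.087402
  x_6 = -1.123559 - 0.087402×(-1.123559 - (-1.044443))/(0.087402 - 0.682882)
       = -1.135171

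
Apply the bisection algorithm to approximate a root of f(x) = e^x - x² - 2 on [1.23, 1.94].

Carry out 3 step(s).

f(x) = e^x - x² - 2
Initial interval: [1.23, 1.94]

Iteration 1:
  c_1 = (1.230000 + 1.940000)/2 = 1.585000
  f(c_1) = f(1.585000) = 0.367066
  f(a) × f(c) < 0, new interval: [1.230000, 1.585000]
Iteration 2:
  c_2 = (1.230000 + 1.585000)/2 = 1.407500
  f(c_2) = f(1.407500) = 0.104672
  f(a) × f(c) < 0, new interval: [1.230000, 1.407500]
Iteration 3:
  c_3 = (1.230000 + 1.407500)/2 = 1.318750
  f(c_3) = f(1.318750) = -0.000357
  f(a) × f(c) ≥ 0, new interval: [1.318750, 1.407500]

After 3 iteration(s), the approximation is c_3 = 1.318750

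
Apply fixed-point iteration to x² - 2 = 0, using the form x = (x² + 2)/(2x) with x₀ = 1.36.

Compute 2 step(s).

Equation: x² - 2 = 0
Fixed-point form: x = (x² + 2)/(2x)
x₀ = 1.36

x_1 = g(1.360000) = 1.415294
x_2 = g(1.415294) = 1.414214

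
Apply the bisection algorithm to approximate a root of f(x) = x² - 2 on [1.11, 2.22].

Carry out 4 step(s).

f(x) = x² - 2
Initial interval: [1.11, 2.22]

Iteration 1:
  c_1 = (1.110000 + 2.220000)/2 = 1.665000
  f(c_1) = f(1.665000) = 0.772225
  f(a) × f(c) < 0, new interval: [1.110000, 1.665000]
Iteration 2:
  c_2 = (1.110000 + 1.665000)/2 = 1.387500
  f(c_2) = f(1.387500) = -0.074844
  f(a) × f(c) ≥ 0, new interval: [1.387500, 1.665000]
Iteration 3:
  c_3 = (1.387500 + 1.665000)/2 = 1.526250
  f(c_3) = f(1.526250) = 0.329439
  f(a) × f(c) < 0, new interval: [1.387500, 1.526250]
Iteration 4:
  c_4 = (1.387500 + 1.526250)/2 = 1.456875
  f(c_4) = f(1.456875) = 0.122485
  f(a) × f(c) < 0, new interval: [1.387500, 1.456875]

After 4 iteration(s), the approximation is c_4 = 1.456875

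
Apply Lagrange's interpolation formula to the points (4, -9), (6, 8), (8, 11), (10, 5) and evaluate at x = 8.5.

Lagrange interpolation formula:
P(x) = Σ yᵢ × Lᵢ(x)
where Lᵢ(x) = Π_{j≠i} (x - xⱼ)/(xᵢ - xⱼ)

L_0(8.5) = (8.5 - 6)/(4 - 6) × (8.5 - 8)/(4 - 8) × (8.5 - 10)/(4 - 10) = 0.039062
L_1(8.5) = (8.5 - 4)/(6 - 4) × (8.5 - 8)/(6 - 8) × (8.5 - 10)/(6 - 10) = -0.210938
L_2(8.5) = (8.5 - 4)/(8 - 4) × (8.5 - 6)/(8 - 6) × (8.5 - 10)/(8 - 10) = 1.054688
L_3(8.5) = (8.5 - 4)/(10 - 4) × (8.5 - 6)/(10 - 6) × (8.5 - 8)/(10 - 8) = 0.117188

P(8.5) = (-9)×L_0(8.5) + 8×L_1(8.5) + 11×L_2(8.5) + 5×L_3(8.5)
P(8.5) = 10.148438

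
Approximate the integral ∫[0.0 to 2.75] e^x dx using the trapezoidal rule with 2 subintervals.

f(x) = e^x
a = 0.0, b = 2.75, n = 2
h = (b - a)/n = 1.375000

Trapezoidal rule: (h/2)[f(x₀) + 2f(x₁) + 2f(x₂) + ... + f(xₙ)]

x_0 = 0.0000, f(x_0) = 1.000000, coefficient = 1
x_1 = 1.3750, f(x_1) = 3.955077, coefficient = 2
x_2 = 2.7500, f(x_2) = 15.642632, coefficient = 1

I ≈ (1.375000/2) × 24.552785 = 16.880040
Exact value: 14.642632
Error: 2.237408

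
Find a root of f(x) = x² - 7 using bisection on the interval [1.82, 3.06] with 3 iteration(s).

f(x) = x² - 7
Initial interval: [1.82, 3.06]

Iteration 1:
  c_1 = (1.820000 + 3.060000)/2 = 2.440000
  f(c_1) = f(2.440000) = -1.046400
  f(a) × f(c) ≥ 0, new interval: [2.440000, 3.060000]
Iteration 2:
  c_2 = (2.440000 + 3.060000)/2 = 2.750000
  f(c_2) = f(2.750000) = 0.562500
  f(a) × f(c) < 0, new interval: [2.440000, 2.750000]
Iteration 3:
  c_3 = (2.440000 + 2.750000)/2 = 2.595000
  f(c_3) = f(2.595000) = -0.265975
  f(a) × f(c) ≥ 0, new interval: [2.595000, 2.750000]

After 3 iteration(s), the approximation is c_3 = 2.595000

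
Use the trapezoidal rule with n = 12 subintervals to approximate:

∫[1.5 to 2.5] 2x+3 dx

f(x) = 2x+3
a = 1.5, b = 2.5, n = 12
h = (b - a)/n = 0.083333

Trapezoidal rule: (h/2)[f(x₀) + 2f(x₁) + 2f(x₂) + ... + f(xₙ)]

x_0 = 1.5000, f(x_0) = 6.000000, coefficient = 1
x_1 = 1.5833, f(x_1) = 6.166667, coefficient = 2
x_2 = 1.6667, f(x_2) = 6.333333, coefficient = 2
x_3 = 1.7500, f(x_3) = 6.500000, coefficient = 2
x_4 = 1.8333, f(x_4) = 6.666667, coefficient = 2
x_5 = 1.9167, f(x_5) = 6.833333, coefficient = 2
x_6 = 2.0000, f(x_6) = 7.000000, coefficient = 2
x_7 = 2.0833, f(x_7) = 7.166667, coefficient = 2
x_8 = 2.1667, f(x_8) = 7.333333, coefficient = 2
x_9 = 2.2500, f(x_9) = 7.500000, coefficient = 2
x_10 = 2.3333, f(x_10) = 7.666667, coefficient = 2
x_11 = 2.4167, f(x_11) = 7.833333, coefficient = 2
x_12 = 2.5000, f(x_12) = 8.000000, coefficient = 1

I ≈ (0.083333/2) × 168.000000 = 7.000000
Exact value: 7.000000
Error: 0.000000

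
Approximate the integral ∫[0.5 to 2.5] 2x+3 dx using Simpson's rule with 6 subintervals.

f(x) = 2x+3
a = 0.5, b = 2.5, n = 6
h = (b - a)/n = 0.333333

Simpson's rule: (h/3)[f(x₀) + 4f(x₁) + 2f(x₂) + ... + f(xₙ)]

x_0 = 0.5000, f(x_0) = 4.000000, coefficient = 1
x_1 = 0.8333, f(x_1) = 4.666667, coefficient = 4
x_2 = 1.1667, f(x_2) = 5.333333, coefficient = 2
x_3 = 1.5000, f(x_3) = 6.000000, coefficient = 4
x_4 = 1.8333, f(x_4) = 6.666667, coefficient = 2
x_5 = 2.1667, f(x_5) = 7.333333, coefficient = 4
x_6 = 2.5000, f(x_6) = 8.000000, coefficient = 1

I ≈ (0.333333/3) × 108.000000 = 12.000000
Exact value: 12.000000
Error: 0.000000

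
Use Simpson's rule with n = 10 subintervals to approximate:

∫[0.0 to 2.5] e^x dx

f(x) = e^x
a = 0.0, b = 2.5, n = 10
h = (b - a)/n = 0.250000

Simpson's rule: (h/3)[f(x₀) + 4f(x₁) + 2f(x₂) + ... + f(xₙ)]

x_0 = 0.0000, f(x_0) = 1.000000, coefficient = 1
x_1 = 0.2500, f(x_1) = 1.284025, coefficient = 4
x_2 = 0.5000, f(x_2) = 1.648721, coefficient = 2
x_3 = 0.7500, f(x_3) = 2.117000, coefficient = 4
x_4 = 1.0000, f(x_4) = 2.718282, coefficient = 2
x_5 = 1.2500, f(x_5) = 3.490343, coefficient = 4
x_6 = 1.5000, f(x_6) = 4.481689, coefficient = 2
x_7 = 1.7500, f(x_7) = 5.754603, coefficient = 4
x_8 = 2.0000, f(x_8) = 7.389056, coefficient = 2
x_9 = 2.2500, f(x_9) = 9.487736, coefficient = 4
x_10 = 2.5000, f(x_10) = 12.182494, coefficient = 1

I ≈ (0.250000/3) × 134.192818 = 11.182735
Exact value: 11.182494
Error: 0.000241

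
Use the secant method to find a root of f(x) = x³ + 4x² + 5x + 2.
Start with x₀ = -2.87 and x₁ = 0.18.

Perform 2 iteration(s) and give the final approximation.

f(x) = x³ + 4x² + 5x + 2
x₀ = -2.87, x₁ = 0.18

Secant formula: x_{n+1} = x_n - f(x_n)(x_n - x_{n-1})/(f(x_n) - f(x_{n-1}))

Iteration 1:
  f(-2.870000) = -3.042303
  f(0.180000) = 3.035432
  x_2 = 0.180000 - 3.035432×(0.180000 - (-2.870000))/(3.035432 - (-3.042303))
       = -1.343276
Iteration 2:
  f(0.180000) = 3.035432
  f(-1.343276) = 0.077387
  x_3 = -1.343276 - 0.077387×(-1.343276 - 0.180000)/(0.077387 - 3.035432)
       = -1.383127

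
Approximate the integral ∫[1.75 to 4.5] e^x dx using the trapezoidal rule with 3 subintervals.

f(x) = e^x
a = 1.75, b = 4.5, n = 3
h = (b - a)/n = 0.916667

Trapezoidal rule: (h/2)[f(x₀) + 2f(x₁) + 2f(x₂) + ... + f(xₙ)]

x_0 = 1.7500, f(x_0) = 5.754603, coefficient = 1
x_1 = 2.6667, f(x_1) = 14.391916, coefficient = 2
x_2 = 3.5833, f(x_2) = 35.993319, coefficient = 2
x_3 = 4.5000, f(x_3) = 90.017131, coefficient = 1

I ≈ (0.916667/2) × 196.542204 = 90.081843
Exact value: 84.262529
Error: 5.819315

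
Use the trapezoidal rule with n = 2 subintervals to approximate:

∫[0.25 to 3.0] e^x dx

f(x) = e^x
a = 0.25, b = 3.0, n = 2
h = (b - a)/n = 1.375000

Trapezoidal rule: (h/2)[f(x₀) + 2f(x₁) + 2f(x₂) + ... + f(xₙ)]

x_0 = 0.2500, f(x_0) = 1.284025, coefficient = 1
x_1 = 1.6250, f(x_1) = 5.078419, coefficient = 2
x_2 = 3.0000, f(x_2) = 20.085537, coefficient = 1

I ≈ (1.375000/2) × 31.526400 = 21.674400
Exact value: 18.801512
Error: 2.872889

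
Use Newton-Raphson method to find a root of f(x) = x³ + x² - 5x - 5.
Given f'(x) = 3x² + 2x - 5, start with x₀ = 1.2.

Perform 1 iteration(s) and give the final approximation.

f(x) = x³ + x² - 5x - 5
f'(x) = 3x² + 2x - 5
x₀ = 1.2

Newton-Raphson formula: x_{n+1} = x_n - f(x_n)/f'(x_n)

Iteration 1:
  f(1.200000) = -7.832000
  f'(1.200000) = 1.720000
  x_1 = 1.200000 - (-7.832000)/1.720000 = 5.753488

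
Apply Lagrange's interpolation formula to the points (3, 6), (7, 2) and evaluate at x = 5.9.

Lagrange interpolation formula:
P(x) = Σ yᵢ × Lᵢ(x)
where Lᵢ(x) = Π_{j≠i} (x - xⱼ)/(xᵢ - xⱼ)

L_0(5.9) = (5.9 - 7)/(3 - 7) = 0.275000
L_1(5.9) = (5.9 - 3)/(7 - 3) = 0.725000

P(5.9) = 6×L_0(5.9) + 2×L_1(5.9)
P(5.9) = 3.100000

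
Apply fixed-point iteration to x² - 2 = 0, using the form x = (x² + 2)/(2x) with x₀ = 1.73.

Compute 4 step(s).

Equation: x² - 2 = 0
Fixed-point form: x = (x² + 2)/(2x)
x₀ = 1.73

x_1 = g(1.730000) = 1.443035
x_2 = g(1.443035) = 1.414501
x_3 = g(1.414501) = 1.414214
x_4 = g(1.414214) = 1.414214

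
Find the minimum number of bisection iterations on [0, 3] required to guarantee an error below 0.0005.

We need (b-a)/2^n ≤ 0.0005
(3 - 0)/2^n ≤ 0.0005
3/2^n ≤ 0.0005
2^n ≥ 6000
n ≥ log₂(6000) = 12.55
n ≥ 13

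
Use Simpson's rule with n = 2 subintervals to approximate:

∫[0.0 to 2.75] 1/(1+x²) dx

f(x) = 1/(1+x²)
a = 0.0, b = 2.75, n = 2
h = (b - a)/n = 1.375000

Simpson's rule: (h/3)[f(x₀) + 4f(x₁) + 2f(x₂) + ... + f(xₙ)]

x_0 = 0.0000, f(x_0) = 1.000000, coefficient = 1
x_1 = 1.3750, f(x_1) = 0.345946, coefficient = 4
x_2 = 2.7500, f(x_2) = 0.116788, coefficient = 1

I ≈ (1.375000/3) × 2.500572 = 1.146096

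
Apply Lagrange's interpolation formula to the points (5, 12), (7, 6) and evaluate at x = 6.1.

Lagrange interpolation formula:
P(x) = Σ yᵢ × Lᵢ(x)
where Lᵢ(x) = Π_{j≠i} (x - xⱼ)/(xᵢ - xⱼ)

L_0(6.1) = (6.1 - 7)/(5 - 7) = 0.450000
L_1(6.1) = (6.1 - 5)/(7 - 5) = 0.550000

P(6.1) = 12×L_0(6.1) + 6×L_1(6.1)
P(6.1) = 8.700000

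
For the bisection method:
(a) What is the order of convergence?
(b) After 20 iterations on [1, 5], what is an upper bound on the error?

(a) Bisection has linear (order 1) convergence; the error is halved each step.

(b) Error bound = (b-a)/2^n = (5 - 1)/2^{20}
    = 4/2^{20}

(a) 1 (linear); (b) error ≤ 3.81e-06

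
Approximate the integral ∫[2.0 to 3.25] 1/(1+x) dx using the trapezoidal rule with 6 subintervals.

f(x) = 1/(1+x)
a = 2.0, b = 3.25, n = 6
h = (b - a)/n = 0.208333

Trapezoidal rule: (h/2)[f(x₀) + 2f(x₁) + 2f(x₂) + ... + f(xₙ)]

x_0 = 2.0000, f(x_0) = 0.333333, coefficient = 1
x_1 = 2.2083, f(x_1) = 0.311688, coefficient = 2
x_2 = 2.4167, f(x_2) = 0.292683, coefficient = 2
x_3 = 2.6250, f(x_3) = 0.275862, coefficient = 2
x_4 = 2.8333, f(x_4) = 0.260870, coefficient = 2
x_5 = 3.0417, f(x_5) = 0.247423, coefficient = 2
x_6 = 3.2500, f(x_6) = 0.235294, coefficient = 1

I ≈ (0.208333/2) × 3.345679 = 0.348508
Exact value: 0.348307
Error: 0.000201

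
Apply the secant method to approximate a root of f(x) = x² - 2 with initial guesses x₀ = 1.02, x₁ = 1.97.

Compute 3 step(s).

f(x) = x² - 2
x₀ = 1.02, x₁ = 1.97

Secant formula: x_{n+1} = x_n - f(x_n)(x_n - x_{n-1})/(f(x_n) - f(x_{n-1}))

Iteration 1:
  f(1.020000) = -0.959600
  f(1.970000) = 1.880900
  x_2 = 1.970000 - 1.880900×(1.970000 - 1.020000)/(1.880900 - (-0.959600))
       = 1.340936
Iteration 2:
  f(1.970000) = 1.880900
  f(1.340936) = -0.201889
  x_3 = 1.340936 - (-0.201889)×(1.340936 - 1.970000)/(-0.201889 - 1.880900)
       = 1.401913
Iteration 3:
  f(1.340936) = -0.201889
  f(1.401913) = -0.034640
  x_4 = 1.401913 - (-0.034640)×(1.401913 - 1.340936)/(-0.034640 - (-0.201889))
       = 1.414542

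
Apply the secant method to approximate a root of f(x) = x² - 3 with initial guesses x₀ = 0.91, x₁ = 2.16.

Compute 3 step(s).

f(x) = x² - 3
x₀ = 0.91, x₁ = 2.16

Secant formula: x_{n+1} = x_n - f(x_n)(x_n - x_{n-1})/(f(x_n) - f(x_{n-1}))

Iteration 1:
  f(0.910000) = -2.171900
  f(2.160000) = 1.665600
  x_2 = 2.160000 - 1.665600×(2.160000 - 0.910000)/(1.665600 - (-2.171900))
       = 1.617459
Iteration 2:
  f(2.160000) = 1.665600
  f(1.617459) = -0.383825
  x_3 = 1.617459 - (-0.383825)×(1.617459 - 2.160000)/(-0.383825 - 1.665600)
       = 1.719069
Iteration 3:
  f(1.617459) = -0.383825
  f(1.719069) = -0.044803
  x_4 = 1.719069 - (-0.044803)×(1.719069 - 1.617459)/(-0.044803 - (-0.383825))
       = 1.732497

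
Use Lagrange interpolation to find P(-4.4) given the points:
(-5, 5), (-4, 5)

Lagrange interpolation formula:
P(x) = Σ yᵢ × Lᵢ(x)
where Lᵢ(x) = Π_{j≠i} (x - xⱼ)/(xᵢ - xⱼ)

L_0(-4.4) = (-4.4 - (-4))/(-5 - (-4)) = 0.400000
L_1(-4.4) = (-4.4 - (-5))/(-4 - (-5)) = 0.600000

P(-4.4) = 5×L_0(-4.4) + 5×L_1(-4.4)
P(-4.4) = 5.000000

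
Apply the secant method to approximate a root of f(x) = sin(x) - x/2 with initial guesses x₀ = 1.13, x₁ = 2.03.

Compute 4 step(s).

f(x) = sin(x) - x/2
x₀ = 1.13, x₁ = 2.03

Secant formula: x_{n+1} = x_n - f(x_n)(x_n - x_{n-1})/(f(x_n) - f(x_{n-1}))

Iteration 1:
  f(1.130000) = 0.339412
  f(2.030000) = -0.118594
  x_2 = 2.030000 - (-0.118594)×(2.030000 - 1.130000)/(-0.118594 - 0.339412)
       = 1.796958
Iteration 2:
  f(2.030000) = -0.118594
  f(1.796958) = 0.076055
  x_3 = 1.796958 - 0.076055×(1.796958 - 2.030000)/(0.076055 - (-0.118594))
       = 1.888014
Iteration 3:
  f(1.796958) = 0.076055
  f(1.888014) = 0.006100
  x_4 = 1.888014 - 0.006100×(1.888014 - 1.796958)/(0.006100 - 0.076055)
       = 1.895954
Iteration 4:
  f(1.888014) = 0.006100
  f(1.895954) = -0.000377
  x_5 = 1.895954 - (-0.000377)×(1.895954 - 1.888014)/(-0.000377 - 0.006100)
       = 1.895492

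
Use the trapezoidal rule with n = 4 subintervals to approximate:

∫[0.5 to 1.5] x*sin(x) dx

f(x) = x*sin(x)
a = 0.5, b = 1.5, n = 4
h = (b - a)/n = 0.250000

Trapezoidal rule: (h/2)[f(x₀) + 2f(x₁) + 2f(x₂) + ... + f(xₙ)]

x_0 = 0.5000, f(x_0) = 0.239713, coefficient = 1
x_1 = 0.7500, f(x_1) = 0.511229, coefficient = 2
x_2 = 1.0000, f(x_2) = 0.841471, coefficient = 2
x_3 = 1.2500, f(x_3) = 1.186231, coefficient = 2
x_4 = 1.5000, f(x_4) = 1.496242, coefficient = 1

I ≈ (0.250000/2) × 6.813817 = 0.851727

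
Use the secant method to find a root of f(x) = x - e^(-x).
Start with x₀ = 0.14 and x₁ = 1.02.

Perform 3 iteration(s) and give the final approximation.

f(x) = x - e^(-x)
x₀ = 0.14, x₁ = 1.02

Secant formula: x_{n+1} = x_n - f(x_n)(x_n - x_{n-1})/(f(x_n) - f(x_{n-1}))

Iteration 1:
  f(0.140000) = -0.729358
  f(1.020000) = 0.659405
  x_2 = 1.020000 - 0.659405×(1.020000 - 0.140000)/(0.659405 - (-0.729358))
       = 0.602163
Iteration 2:
  f(1.020000) = 0.659405
  f(0.602163) = 0.054537
  x_3 = 0.602163 - 0.054537×(0.602163 - 1.020000)/(0.054537 - 0.659405)
       = 0.564489
Iteration 3:
  f(0.602163) = 0.054537
  f(0.564489) = -0.004161
  x_4 = 0.564489 - (-0.004161)×(0.564489 - 0.602163)/(-0.004161 - 0.054537)
       = 0.567160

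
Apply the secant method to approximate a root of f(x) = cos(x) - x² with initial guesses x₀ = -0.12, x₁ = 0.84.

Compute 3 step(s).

f(x) = cos(x) - x²
x₀ = -0.12, x₁ = 0.84

Secant formula: x_{n+1} = x_n - f(x_n)(x_n - x_{n-1})/(f(x_n) - f(x_{n-1}))

Iteration 1:
  f(-0.120000) = 0.978409
  f(0.840000) = -0.038137
  x_2 = 0.840000 - (-0.038137)×(0.840000 - (-0.120000))/(-0.038137 - 0.978409)
       = 0.803984
Iteration 2:
  f(0.840000) = -0.038137
  f(0.803984) = 0.047452
  x_3 = 0.803984 - 0.047452×(0.803984 - 0.840000)/(0.047452 - (-0.038137))
       = 0.823952
Iteration 3:
  f(0.803984) = 0.047452
  f(0.823952) = 0.000429
  x_4 = 0.823952 - 0.000429×(0.823952 - 0.803984)/(0.000429 - 0.047452)
       = 0.824134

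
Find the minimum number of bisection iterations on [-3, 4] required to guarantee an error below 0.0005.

We need (b-a)/2^n ≤ 0.0005
(4 - (-3))/2^n ≤ 0.0005
7/2^n ≤ 0.0005
2^n ≥ 14000
n ≥ log₂(14000) = 13.77
n ≥ 14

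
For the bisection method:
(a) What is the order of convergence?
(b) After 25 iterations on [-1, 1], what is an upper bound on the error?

(a) Bisection has linear (order 1) convergence; the error is halved each step.

(b) Error bound = (b-a)/2^n = (1 - (-1))/2^{25}
    = 2/2^{25}

(a) 1 (linear); (b) error ≤ 5.96e-08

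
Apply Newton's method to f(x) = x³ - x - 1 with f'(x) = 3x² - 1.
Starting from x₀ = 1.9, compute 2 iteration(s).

f(x) = x³ - x - 1
f'(x) = 3x² - 1
x₀ = 1.9

Newton-Raphson formula: x_{n+1} = x_n - f(x_n)/f'(x_n)

Iteration 1:
  f(1.900000) = 3.959000
  f'(1.900000) = 9.830000
  x_1 = 1.900000 - 3.959000/9.830000 = 1.497253
Iteration 2:
  f(1.497253) = 0.859240
  f'(1.497253) = 5.725302
  x_2 = 1.497253 - 0.859240/5.725302 = 1.347176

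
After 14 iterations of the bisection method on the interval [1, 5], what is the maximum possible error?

Bisection error bound: |error| ≤ (b-a)/2^n
|error| ≤ (5 - 1)/2^14 = 4/2^14
|error| ≤ 0.0002441406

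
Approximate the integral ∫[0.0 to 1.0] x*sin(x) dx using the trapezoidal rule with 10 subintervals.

f(x) = x*sin(x)
a = 0.0, b = 1.0, n = 10
h = (b - a)/n = 0.100000

Trapezoidal rule: (h/2)[f(x₀) + 2f(x₁) + 2f(x₂) + ... + f(xₙ)]

x_0 = 0.0000, f(x_0) = 0.000000, coefficient = 1
x_1 = 0.1000, f(x_1) = 0.009983, coefficient = 2
x_2 = 0.2000, f(x_2) = 0.039734, coefficient = 2
x_3 = 0.3000, f(x_3) = 0.088656, coefficient = 2
x_4 = 0.4000, f(x_4) = 0.155767, coefficient = 2
x_5 = 0.5000, f(x_5) = 0.239713, coefficient = 2
x_6 = 0.6000, f(x_6) = 0.338785, coefficient = 2
x_7 = 0.7000, f(x_7) = 0.450952, coefficient = 2
x_8 = 0.8000, f(x_8) = 0.573885, coefficient = 2
x_9 = 0.9000, f(x_9) = 0.704994, coefficient = 2
x_10 = 1.0000, f(x_10) = 0.841471, coefficient = 1

I ≈ (0.100000/2) × 6.046412 = 0.302321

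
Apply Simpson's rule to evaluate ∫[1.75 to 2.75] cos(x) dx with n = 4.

f(x) = cos(x)
a = 1.75, b = 2.75, n = 4
h = (b - a)/n = 0.250000

Simpson's rule: (h/3)[f(x₀) + 4f(x₁) + 2f(x₂) + ... + f(xₙ)]

x_0 = 1.7500, f(x_0) = -0.178246, coefficient = 1
x_1 = 2.0000, f(x_1) = -0.416147, coefficient = 4
x_2 = 2.2500, f(x_2) = -0.628174, coefficient = 2
x_3 = 2.5000, f(x_3) = -0.801144, coefficient = 4
x_4 = 2.7500, f(x_4) = -0.924302, coefficient = 1

I ≈ (0.250000/3) × -7.228057 = -0.602338
Exact value: -0.602325
Error: 0.000013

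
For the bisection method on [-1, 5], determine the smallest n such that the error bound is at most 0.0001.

We need (b-a)/2^n ≤ 0.0001
(5 - (-1))/2^n ≤ 0.0001
6/2^n ≤ 0.0001
2^n ≥ 60000
n ≥ log₂(60000) = 15.87
n ≥ 16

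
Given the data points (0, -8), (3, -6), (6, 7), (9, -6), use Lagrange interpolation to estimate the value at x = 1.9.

Lagrange interpolation formula:
P(x) = Σ yᵢ × Lᵢ(x)
where Lᵢ(x) = Π_{j≠i} (x - xⱼ)/(xᵢ - xⱼ)

L_0(1.9) = (1.9 - 3)/(0 - 3) × (1.9 - 6)/(0 - 6) × (1.9 - 9)/(0 - 9) = 0.197660
L_1(1.9) = (1.9 - 0)/(3 - 0) × (1.9 - 6)/(3 - 6) × (1.9 - 9)/(3 - 9) = 1.024241
L_2(1.9) = (1.9 - 0)/(6 - 0) × (1.9 - 3)/(6 - 3) × (1.9 - 9)/(6 - 9) = -0.274796
L_3(1.9) = (1.9 - 0)/(9 - 0) × (1.9 - 3)/(9 - 3) × (1.9 - 6)/(9 - 6) = 0.052895

P(1.9) = (-8)×L_0(1.9) + (-6)×L_1(1.9) + 7×L_2(1.9) + (-6)×L_3(1.9)
P(1.9) = -9.967673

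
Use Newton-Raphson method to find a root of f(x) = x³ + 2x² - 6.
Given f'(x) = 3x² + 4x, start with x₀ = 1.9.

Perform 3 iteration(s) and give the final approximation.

f(x) = x³ + 2x² - 6
f'(x) = 3x² + 4x
x₀ = 1.9

Newton-Raphson formula: x_{n+1} = x_n - f(x_n)/f'(x_n)

Iteration 1:
  f(1.900000) = 8.079000
  f'(1.900000) = 18.430000
  x_1 = 1.900000 - 8.079000/18.430000 = 1.461639
Iteration 2:
  f(1.461639) = 1.395401
  f'(1.461639) = 12.255717
  x_2 = 1.461639 - 1.395401/12.255717 = 1.347781
Iteration 3:
  f(1.347781) = 0.081295
  f'(1.347781) = 10.840670
  x_3 = 1.347781 - 0.081295/10.840670 = 1.340282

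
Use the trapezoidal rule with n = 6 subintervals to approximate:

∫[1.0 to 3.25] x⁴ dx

f(x) = x⁴
a = 1.0, b = 3.25, n = 6
h = (b - a)/n = 0.375000

Trapezoidal rule: (h/2)[f(x₀) + 2f(x₁) + 2f(x₂) + ... + f(xₙ)]

x_0 = 1.0000, f(x_0) = 1.000000, coefficient = 1
x_1 = 1.3750, f(x_1) = 3.574463, coefficient = 2
x_2 = 1.7500, f(x_2) = 9.378906, coefficient = 2
x_3 = 2.1250, f(x_3) = 20.390869, coefficient = 2
x_4 = 2.5000, f(x_4) = 39.062500, coefficient = 2
x_5 = 2.8750, f(x_5) = 68.320557, coefficient = 2
x_6 = 3.2500, f(x_6) = 111.566406, coefficient = 1

I ≈ (0.375000/2) × 394.020996 = 73.878937
Exact value: 72.318164
Error: 1.560773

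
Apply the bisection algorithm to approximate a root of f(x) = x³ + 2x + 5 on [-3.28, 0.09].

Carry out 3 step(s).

f(x) = x³ + 2x + 5
Initial interval: [-3.28, 0.09]

Iteration 1:
  c_1 = (-3.280000 + 0.090000)/2 = -1.595000
  f(c_1) = f(-1.595000) = -2.247720
  f(a) × f(c) ≥ 0, new interval: [-1.595000, 0.090000]
Iteration 2:
  c_2 = (-1.595000 + 0.090000)/2 = -0.752500
  f(c_2) = f(-0.752500) = 3.068892
  f(a) × f(c) < 0, new interval: [-1.595000, -0.752500]
Iteration 3:
  c_3 = (-1.595000 + (-0.752500))/2 = -1.173750
  f(c_3) = f(-1.173750) = 1.035437
  f(a) × f(c) < 0, new interval: [-1.595000, -1.173750]

After 3 iteration(s), the approximation is c_3 = -1.173750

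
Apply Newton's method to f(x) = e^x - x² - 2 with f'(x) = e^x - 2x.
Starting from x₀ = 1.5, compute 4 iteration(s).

f(x) = e^x - x² - 2
f'(x) = e^x - 2x
x₀ = 1.5

Newton-Raphson formula: x_{n+1} = x_n - f(x_n)/f'(x_n)

Iteration 1:
  f(1.500000) = 0.231689
  f'(1.500000) = 1.481689
  x_1 = 1.500000 - 0.231689/1.481689 = 1.343632
Iteration 2:
  f(1.343632) = 0.027592
  f'(1.343632) = 1.145675
  x_2 = 1.343632 - 0.027592/1.145675 = 1.319548
Iteration 3:
  f(1.319548) = 0.000523
  f'(1.319548) = 1.102634
  x_3 = 1.319548 - 0.000523/1.102634 = 1.319074
Iteration 4:
  f(1.319074) = 0.000000
  f'(1.319074) = 1.101808
  x_4 = 1.319074 - 0.000000/1.101808 = 1.319074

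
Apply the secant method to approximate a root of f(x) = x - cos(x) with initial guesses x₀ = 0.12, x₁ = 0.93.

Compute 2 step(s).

f(x) = x - cos(x)
x₀ = 0.12, x₁ = 0.93

Secant formula: x_{n+1} = x_n - f(x_n)(x_n - x_{n-1})/(f(x_n) - f(x_{n-1}))

Iteration 1:
  f(0.120000) = -0.872809
  f(0.930000) = 0.332166
  x_2 = 0.930000 - 0.332166×(0.930000 - 0.120000)/(0.332166 - (-0.872809))
       = 0.706714
Iteration 2:
  f(0.930000) = 0.332166
  f(0.706714) = -0.053786
  x_3 = 0.706714 - (-0.053786)×(0.706714 - 0.930000)/(-0.053786 - 0.332166)
       = 0.737831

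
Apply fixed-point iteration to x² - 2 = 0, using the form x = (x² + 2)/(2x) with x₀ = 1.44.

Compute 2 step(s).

Equation: x² - 2 = 0
Fixed-point form: x = (x² + 2)/(2x)
x₀ = 1.44

x_1 = g(1.440000) = 1.414444
x_2 = g(1.414444) = 1.414214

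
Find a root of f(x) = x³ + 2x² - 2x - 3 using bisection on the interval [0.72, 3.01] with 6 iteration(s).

f(x) = x³ + 2x² - 2x - 3
Initial interval: [0.72, 3.01]

Iteration 1:
  c_1 = (0.720000 + 3.010000)/2 = 1.865000
  f(c_1) = f(1.865000) = 6.713340
  f(a) × f(c) < 0, new interval: [0.720000, 1.865000]
Iteration 2:
  c_2 = (0.720000 + 1.865000)/2 = 1.292500
  f(c_2) = f(1.292500) = -0.084694
  f(a) × f(c) ≥ 0, new interval: [1.292500, 1.865000]
Iteration 3:
  c_3 = (1.292500 + 1.865000)/2 = 1.578750
  f(c_3) = f(1.578750) = 2.762361
  f(a) × f(c) < 0, new interval: [1.292500, 1.578750]
Iteration 4:
  c_4 = (1.292500 + 1.578750)/2 = 1.435625
  f(c_4) = f(1.435625) = 1.209639
  f(a) × f(c) < 0, new interval: [1.292500, 1.435625]
Iteration 5:
  c_5 = (1.292500 + 1.435625)/2 = 1.364062
  f(c_5) = f(1.364062) = 0.531273
  f(a) × f(c) < 0, new interval: [1.292500, 1.364062]
Iteration 6:
  c_6 = (1.292500 + 1.364062)/2 = 1.328281
  f(c_6) = f(1.328281) = 0.215628
  f(a) × f(c) < 0, new interval: [1.292500, 1.328281]

After 6 iteration(s), the approximation is c_6 = 1.328281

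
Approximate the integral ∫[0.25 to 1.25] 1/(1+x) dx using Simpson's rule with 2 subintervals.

f(x) = 1/(1+x)
a = 0.25, b = 1.25, n = 2
h = (b - a)/n = 0.500000

Simpson's rule: (h/3)[f(x₀) + 4f(x₁) + 2f(x₂) + ... + f(xₙ)]

x_0 = 0.2500, f(x_0) = 0.800000, coefficient = 1
x_1 = 0.7500, f(x_1) = 0.571429, coefficient = 4
x_2 = 1.2500, f(x_2) = 0.444444, coefficient = 1

I ≈ (0.500000/3) × 3.530159 = 0.588360
Exact value: 0.587787
Error: 0.000573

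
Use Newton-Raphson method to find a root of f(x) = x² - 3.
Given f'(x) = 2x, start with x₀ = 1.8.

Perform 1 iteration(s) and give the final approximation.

f(x) = x² - 3
f'(x) = 2x
x₀ = 1.8

Newton-Raphson formula: x_{n+1} = x_n - f(x_n)/f'(x_n)

Iteration 1:
  f(1.800000) = 0.240000
  f'(1.800000) = 3.600000
  x_1 = 1.800000 - 0.240000/3.600000 = 1.733333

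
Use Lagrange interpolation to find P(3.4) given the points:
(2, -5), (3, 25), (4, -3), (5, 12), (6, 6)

Lagrange interpolation formula:
P(x) = Σ yᵢ × Lᵢ(x)
where Lᵢ(x) = Π_{j≠i} (x - xⱼ)/(xᵢ - xⱼ)

L_0(3.4) = (3.4 - 3)/(2 - 3) × (3.4 - 4)/(2 - 4) × (3.4 - 5)/(2 - 5) × (3.4 - 6)/(2 - 6) = -0.041600
L_1(3.4) = (3.4 - 2)/(3 - 2) × (3.4 - 4)/(3 - 4) × (3.4 - 5)/(3 - 5) × (3.4 - 6)/(3 - 6) = 0.582400
L_2(3.4) = (3.4 - 2)/(4 - 2) × (3.4 - 3)/(4 - 3) × (3.4 - 5)/(4 - 5) × (3.4 - 6)/(4 - 6) = 0.582400
L_3(3.4) = (3.4 - 2)/(5 - 2) × (3.4 - 3)/(5 - 3) × (3.4 - 4)/(5 - 4) × (3.4 - 6)/(5 - 6) = -0.145600
L_4(3.4) = (3.4 - 2)/(6 - 2) × (3.4 - 3)/(6 - 3) × (3.4 - 4)/(6 - 4) × (3.4 - 5)/(6 - 5) = 0.022400

P(3.4) = (-5)×L_0(3.4) + 25×L_1(3.4) + (-3)×L_2(3.4) + 12×L_3(3.4) + 6×L_4(3.4)
P(3.4) = 11.408000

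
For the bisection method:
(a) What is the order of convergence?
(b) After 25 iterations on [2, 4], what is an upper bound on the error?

(a) Bisection has linear (order 1) convergence; the error is halved each step.

(b) Error bound = (b-a)/2^n = (4 - 2)/2^{25}
    = 2/2^{25}

(a) 1 (linear); (b) error ≤ 5.96e-08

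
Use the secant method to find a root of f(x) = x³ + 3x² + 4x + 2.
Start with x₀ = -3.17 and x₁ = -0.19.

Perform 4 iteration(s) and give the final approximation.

f(x) = x³ + 3x² + 4x + 2
x₀ = -3.17, x₁ = -0.19

Secant formula: x_{n+1} = x_n - f(x_n)(x_n - x_{n-1})/(f(x_n) - f(x_{n-1}))

Iteration 1:
  f(-3.170000) = -12.388313
  f(-0.190000) = 1.341441
  x_2 = -0.190000 - 1.341441×(-0.190000 - (-3.170000))/(1.341441 - (-12.388313))
       = -0.481156
Iteration 2:
  f(-0.190000) = 1.341441
  f(-0.481156) = 0.658517
  x_3 = -0.481156 - 0.658517×(-0.481156 - (-0.190000))/(0.658517 - 1.341441)
       = -0.761906
Iteration 3:
  f(-0.481156) = 0.658517
  f(-0.761906) = 0.251592
  x_4 = -0.761906 - 0.251592×(-0.761906 - (-0.481156))/(0.251592 - 0.658517)
       = -0.935486
Iteration 4:
  f(-0.761906) = 0.251592
  f(-0.935486) = 0.064782
  x_5 = -0.935486 - 0.064782×(-0.935486 - (-0.761906))/(0.064782 - 0.251592)
       = -0.995681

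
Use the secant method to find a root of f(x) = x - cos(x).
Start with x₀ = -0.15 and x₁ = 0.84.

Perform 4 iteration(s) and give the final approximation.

f(x) = x - cos(x)
x₀ = -0.15, x₁ = 0.84

Secant formula: x_{n+1} = x_n - f(x_n)(x_n - x_{n-1})/(f(x_n) - f(x_{n-1}))

Iteration 1:
  f(-0.150000) = -1.138771
  f(0.840000) = 0.172537
  x_2 = 0.840000 - 0.172537×(0.840000 - (-0.150000))/(0.172537 - (-1.138771))
       = 0.709739
Iteration 2:
  f(0.840000) = 0.172537
  f(0.709739) = -0.048792
  x_3 = 0.709739 - (-0.048792)×(0.709739 - 0.840000)/(-0.048792 - 0.172537)
       = 0.738455
Iteration 3:
  f(0.709739) = -0.048792
  f(0.738455) = -0.001054
  x_4 = 0.738455 - (-0.001054)×(0.738455 - 0.709739)/(-0.001054 - (-0.048792))
       = 0.739089
Iteration 4:
  f(0.738455) = -0.001054
  f(0.739089) = 0.000007
  x_5 = 0.739089 - 0.000007×(0.739089 - 0.738455)/(0.000007 - (-0.001054))
       = 0.739085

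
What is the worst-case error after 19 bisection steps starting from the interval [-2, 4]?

Bisection error bound: |error| ≤ (b-a)/2^n
|error| ≤ (4 - (-2))/2^19 = 6/2^19
|error| ≤ 0.0000114441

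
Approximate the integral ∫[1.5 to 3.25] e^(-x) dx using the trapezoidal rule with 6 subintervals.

f(x) = e^(-x)
a = 1.5, b = 3.25, n = 6
h = (b - a)/n = 0.291667

Trapezoidal rule: (h/2)[f(x₀) + 2f(x₁) + 2f(x₂) + ... + f(xₙ)]

x_0 = 1.5000, f(x_0) = 0.223130, coefficient = 1
x_1 = 1.7917, f(x_1) = 0.166682, coefficient = 2
x_2 = 2.0833, f(x_2) = 0.124514, coefficient = 2
x_3 = 2.3750, f(x_3) = 0.093014, coefficient = 2
x_4 = 2.6667, f(x_4) = 0.069483, coefficient = 2
x_5 = 2.9583, f(x_5) = 0.051905, coefficient = 2
x_6 = 3.2500, f(x_6) = 0.038774, coefficient = 1

I ≈ (0.291667/2) × 1.273104 = 0.185661
Exact value: 0.184356
Error: 0.001305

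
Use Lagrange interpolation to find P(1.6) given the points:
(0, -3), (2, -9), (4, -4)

Lagrange interpolation formula:
P(x) = Σ yᵢ × Lᵢ(x)
where Lᵢ(x) = Π_{j≠i} (x - xⱼ)/(xᵢ - xⱼ)

L_0(1.6) = (1.6 - 2)/(0 - 2) × (1.6 - 4)/(0 - 4) = 0.120000
L_1(1.6) = (1.6 - 0)/(2 - 0) × (1.6 - 4)/(2 - 4) = 0.960000
L_2(1.6) = (1.6 - 0)/(4 - 0) × (1.6 - 2)/(4 - 2) = -0.080000

P(1.6) = (-3)×L_0(1.6) + (-9)×L_1(1.6) + (-4)×L_2(1.6)
P(1.6) = -8.680000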